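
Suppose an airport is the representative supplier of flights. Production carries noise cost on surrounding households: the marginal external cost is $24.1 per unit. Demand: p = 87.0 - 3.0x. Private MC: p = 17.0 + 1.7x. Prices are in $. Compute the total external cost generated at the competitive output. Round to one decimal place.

$358.9

Market equilibrium (private): 17.0 + 1.7x = 87.0 - 3.0x → x_m = 14.8936.
Total external cost = MEC × x_m = 24.1 × 14.8936 = 358.9358.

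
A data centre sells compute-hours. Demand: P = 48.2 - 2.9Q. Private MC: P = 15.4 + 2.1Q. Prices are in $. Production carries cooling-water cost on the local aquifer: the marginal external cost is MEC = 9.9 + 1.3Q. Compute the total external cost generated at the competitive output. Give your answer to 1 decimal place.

$92.9

Market equilibrium (private): 15.4 + 2.1Q = 48.2 - 2.9Q → Q_m = 6.5600.
Total external cost = ∫₀^{Q_m} (9.9 + 1.3Q) dQ = 9.9×6.5600 + ½×1.3×6.5600² = 92.9158.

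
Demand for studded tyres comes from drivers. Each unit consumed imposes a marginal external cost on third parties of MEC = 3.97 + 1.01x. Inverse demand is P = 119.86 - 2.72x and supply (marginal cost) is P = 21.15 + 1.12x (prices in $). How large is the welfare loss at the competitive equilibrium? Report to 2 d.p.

Market equilibrium (private): 21.15 + 1.12x = 119.86 - 2.72x → x_m = 25.7057.
Social marginal benefit = demand − MEC = 115.89 - 3.73x.
Set SMB = MC: 115.89 - 3.73x = 21.15 + 1.12x → x* = 19.5340.
Height of the DWL triangle at x_m is MC(x_m) − SMB(x_m) = MEC(x_m) = 29.9328.
DWL = ½ × 6.1717 × 29.9328 = 92.3681.

DWL = $92.37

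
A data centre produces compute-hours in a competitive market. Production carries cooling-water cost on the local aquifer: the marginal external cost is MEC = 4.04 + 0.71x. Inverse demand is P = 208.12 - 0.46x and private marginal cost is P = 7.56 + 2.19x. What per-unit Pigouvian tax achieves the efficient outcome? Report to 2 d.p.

tax = 45.57 per unit

Social marginal cost = private MC + MEC = 11.60 + 2.90x.
Set SMC = demand: 11.60 + 2.90x = 208.12 - 0.46x → x* = 58.4881.
The Pigouvian tax equals MEC at x*: 4.04 + 0.71×58.4881 = 45.5666.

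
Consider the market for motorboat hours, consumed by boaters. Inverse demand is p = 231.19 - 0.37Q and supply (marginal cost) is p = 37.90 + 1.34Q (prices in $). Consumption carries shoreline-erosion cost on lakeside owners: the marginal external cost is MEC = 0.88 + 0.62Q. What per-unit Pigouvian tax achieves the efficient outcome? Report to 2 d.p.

tax = $52.08 per unit

Social marginal benefit = demand − MEC = 230.31 - 0.99Q.
Set SMB = MC: 230.31 - 0.99Q = 37.90 + 1.34Q → Q* = 82.5794.
The Pigouvian tax equals MEC at Q*: 0.88 + 0.62×82.5794 = 52.0792.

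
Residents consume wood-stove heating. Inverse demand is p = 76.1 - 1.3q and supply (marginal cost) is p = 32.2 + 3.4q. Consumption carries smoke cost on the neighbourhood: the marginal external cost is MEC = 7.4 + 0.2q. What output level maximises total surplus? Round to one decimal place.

Social marginal benefit = demand − MEC = 68.7 - 1.5q.
Set SMB = MC: 68.7 - 1.5q = 32.2 + 3.4q → q* = 7.4490.

q* = 7.4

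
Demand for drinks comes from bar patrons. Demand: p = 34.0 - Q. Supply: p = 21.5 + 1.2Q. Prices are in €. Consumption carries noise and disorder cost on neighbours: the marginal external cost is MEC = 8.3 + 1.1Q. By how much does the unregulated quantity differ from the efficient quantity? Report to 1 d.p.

Market equilibrium (private): 21.5 + 1.2Q = 34.0 - Q → Q_m = 5.6818.
Social marginal benefit = demand − MEC = 25.7 - 2.1Q.
Set SMB = MC: 25.7 - 2.1Q = 21.5 + 1.2Q → Q* = 1.2727.
Gap = |5.6818 − 1.2727| = 4.4091.

4.4 units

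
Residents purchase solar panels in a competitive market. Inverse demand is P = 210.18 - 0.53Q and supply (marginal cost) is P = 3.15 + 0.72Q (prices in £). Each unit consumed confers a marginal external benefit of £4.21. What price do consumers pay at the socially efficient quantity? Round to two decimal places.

P = £120.61

Social marginal benefit = demand + MEB = 214.39 - 0.53Q.
Set SMB = MC: 214.39 - 0.53Q = 3.15 + 0.72Q → Q* = 168.9920.
Consumer price on the demand curve at Q*: 210.18 − 0.53×168.9920 = 120.6142.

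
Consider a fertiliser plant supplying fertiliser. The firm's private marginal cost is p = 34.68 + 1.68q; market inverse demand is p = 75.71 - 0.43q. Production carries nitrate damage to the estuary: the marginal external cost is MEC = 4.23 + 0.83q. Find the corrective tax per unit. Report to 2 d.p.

tax = 14.62 per unit

Social marginal cost = private MC + MEC = 38.91 + 2.51q.
Set SMC = demand: 38.91 + 2.51q = 75.71 - 0.43q → q* = 12.5170.
The Pigouvian tax equals MEC at q*: 4.23 + 0.83×12.5170 = 14.6191.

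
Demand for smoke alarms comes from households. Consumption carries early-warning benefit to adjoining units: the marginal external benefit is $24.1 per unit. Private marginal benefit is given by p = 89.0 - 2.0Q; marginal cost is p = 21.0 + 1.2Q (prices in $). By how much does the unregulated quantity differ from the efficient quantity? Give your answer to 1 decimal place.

Market equilibrium (private): 21.0 + 1.2Q = 89.0 - 2.0Q → Q_m = 21.2500.
Social marginal benefit = demand + MEB = 113.1 - 2.0Q.
Set SMB = MC: 113.1 - 2.0Q = 21.0 + 1.2Q → Q* = 28.7813.
Gap = |21.2500 − 28.7813| = 7.5313.

7.5 units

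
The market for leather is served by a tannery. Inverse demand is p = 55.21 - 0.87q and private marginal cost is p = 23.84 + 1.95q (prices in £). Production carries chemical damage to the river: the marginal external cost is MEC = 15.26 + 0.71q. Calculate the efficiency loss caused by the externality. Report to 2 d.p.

DWL = £75.96

Market equilibrium (private): 23.84 + 1.95q = 55.21 - 0.87q → q_m = 11.1241.
Social marginal cost = private MC + MEC = 39.10 + 2.66q.
Set SMC = demand: 39.10 + 2.66q = 55.21 - 0.87q → q* = 4.5637.
The loss is the area between SMC and demand from q* to q_m; with linear curves that's a triangle of height MEC(q_m).
DWL = ½ × 6.5604 × 23.1581 = 75.9632.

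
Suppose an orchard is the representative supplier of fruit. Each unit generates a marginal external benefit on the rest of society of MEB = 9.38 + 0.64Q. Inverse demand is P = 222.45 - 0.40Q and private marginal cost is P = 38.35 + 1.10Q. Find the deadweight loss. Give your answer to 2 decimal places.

Market equilibrium (private): 38.35 + 1.10Q = 222.45 - 0.40Q → Q_m = 122.7333.
Social marginal cost = private MC − MEB = 28.97 + 0.46Q.
Set SMC = demand: 28.97 + 0.46Q = 222.45 - 0.40Q → Q* = 224.9767.
The welfare-loss triangle has base |Q_m − Q*| and height MEB(Q_m) (the vertical gap between SMC and demand is zero at Q* and MEB at Q_m).
DWL = ½ × 102.2434 × 87.9293 = 4495.0953.

DWL = 4495.10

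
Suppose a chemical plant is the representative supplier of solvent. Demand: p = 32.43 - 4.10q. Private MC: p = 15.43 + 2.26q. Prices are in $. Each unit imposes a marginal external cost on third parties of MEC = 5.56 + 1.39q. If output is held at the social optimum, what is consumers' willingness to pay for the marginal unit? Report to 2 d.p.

P = $26.38

Social marginal cost = private MC + MEC = 20.99 + 3.65q.
Set SMC = demand: 20.99 + 3.65q = 32.43 - 4.10q → q* = 1.4761.
Consumer price on the demand curve at q*: 32.43 − 4.10×1.4761 = 26.3780.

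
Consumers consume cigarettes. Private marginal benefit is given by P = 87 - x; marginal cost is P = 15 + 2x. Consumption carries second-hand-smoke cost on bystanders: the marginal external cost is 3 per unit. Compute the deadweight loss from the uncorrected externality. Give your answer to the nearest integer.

Market equilibrium (private): 15 + 2x = 87 - x → x_m = 24.0000.
Social marginal benefit = demand − MEC = 84 - x.
Set SMB = MC: 84 - x = 15 + 2x → x* = 23.0000.
The welfare-loss triangle has base |x_m − x*| and height MEC(x_m) (the vertical gap between SMB and MC is zero at x* and MEC at x_m).
DWL = ½ × 1.0000 × 3.0000 = 1.5000.

DWL = 2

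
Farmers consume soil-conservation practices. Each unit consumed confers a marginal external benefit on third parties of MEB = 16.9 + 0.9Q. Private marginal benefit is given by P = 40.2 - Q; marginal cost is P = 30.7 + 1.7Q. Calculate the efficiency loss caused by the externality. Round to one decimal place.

Market equilibrium (private): 30.7 + 1.7Q = 40.2 - Q → Q_m = 3.5185.
Social marginal benefit = demand + MEB = 57.1 - 0.1Q.
Set SMB = MC: 57.1 - 0.1Q = 30.7 + 1.7Q → Q* = 14.6667.
Height of the DWL triangle at Q_m is SMB(Q_m) − MC(Q_m) = MEB(Q_m) = 20.0667.
DWL = ½ × 11.1482 × 20.0667 = 111.8538.

DWL = 111.9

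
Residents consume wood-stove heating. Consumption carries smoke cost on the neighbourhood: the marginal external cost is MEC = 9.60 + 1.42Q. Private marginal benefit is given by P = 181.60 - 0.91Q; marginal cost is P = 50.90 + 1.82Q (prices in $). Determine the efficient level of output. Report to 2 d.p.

Q* = 29.18

Social marginal benefit = demand − MEC = 172.00 - 2.33Q.
Set SMB = MC: 172.00 - 2.33Q = 50.90 + 1.82Q → Q* = 29.1807.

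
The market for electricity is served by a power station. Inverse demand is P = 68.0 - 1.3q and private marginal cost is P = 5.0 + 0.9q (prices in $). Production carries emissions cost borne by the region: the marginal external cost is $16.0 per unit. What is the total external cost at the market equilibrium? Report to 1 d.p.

$458.2

Market equilibrium (private): 5.0 + 0.9q = 68.0 - 1.3q → q_m = 28.6364.
Total external cost = MEC × q_m = 16.0 × 28.6364 = 458.1824.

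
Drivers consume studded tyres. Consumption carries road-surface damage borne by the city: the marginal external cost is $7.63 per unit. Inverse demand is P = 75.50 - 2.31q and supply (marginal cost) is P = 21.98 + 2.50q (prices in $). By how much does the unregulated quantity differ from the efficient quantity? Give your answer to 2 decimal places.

1.59 units

Market equilibrium (private): 21.98 + 2.50q = 75.50 - 2.31q → q_m = 11.1268.
Social marginal benefit = demand − MEC = 67.87 - 2.31q.
Set SMB = MC: 67.87 - 2.31q = 21.98 + 2.50q → q* = 9.5405.
Gap = |11.1268 − 9.5405| = 1.5863.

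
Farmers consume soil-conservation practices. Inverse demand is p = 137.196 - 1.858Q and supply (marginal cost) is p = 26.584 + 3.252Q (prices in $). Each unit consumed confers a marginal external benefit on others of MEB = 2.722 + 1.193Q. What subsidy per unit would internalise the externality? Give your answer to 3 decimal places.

Social marginal benefit = demand + MEB = 139.918 - 0.665Q.
Set SMB = MC: 139.918 - 0.665Q = 26.584 + 3.252Q → Q* = 28.9339.
The Pigouvian subsidy equals MEB at Q*: 2.722 + 1.193×28.9339 = 37.2401.

subsidy = $37.240 per unit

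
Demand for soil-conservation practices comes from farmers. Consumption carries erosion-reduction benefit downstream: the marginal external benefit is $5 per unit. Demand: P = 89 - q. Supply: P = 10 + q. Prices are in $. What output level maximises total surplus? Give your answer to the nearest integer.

Social marginal benefit = demand + MEB = 94 - q.
Set SMB = MC: 94 - q = 10 + q → q* = 42.0000.

q* = 42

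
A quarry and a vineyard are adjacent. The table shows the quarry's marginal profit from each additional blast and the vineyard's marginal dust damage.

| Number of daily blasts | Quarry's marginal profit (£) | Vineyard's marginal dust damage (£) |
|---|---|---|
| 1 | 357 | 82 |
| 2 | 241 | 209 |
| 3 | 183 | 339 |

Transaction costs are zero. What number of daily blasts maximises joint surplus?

2

Bargaining reaches the level where marginal profit last exceeds marginal dust damage.
That holds through level 2 (241 ≥ 209) but not at 3 (183 < 339).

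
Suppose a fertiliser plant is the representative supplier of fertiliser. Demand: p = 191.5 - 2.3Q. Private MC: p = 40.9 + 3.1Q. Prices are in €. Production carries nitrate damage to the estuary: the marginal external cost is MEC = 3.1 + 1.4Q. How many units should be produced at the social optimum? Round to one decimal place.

Social marginal cost = private MC + MEC = 44.0 + 4.5Q.
Set SMC = demand: 44.0 + 4.5Q = 191.5 - 2.3Q → Q* = 21.6912.

Q* = 21.7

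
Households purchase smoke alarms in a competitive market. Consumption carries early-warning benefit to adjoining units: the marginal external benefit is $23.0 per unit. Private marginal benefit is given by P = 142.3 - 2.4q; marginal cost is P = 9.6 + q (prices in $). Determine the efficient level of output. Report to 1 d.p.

Social marginal benefit = demand + MEB = 165.3 - 2.4q.
Set SMB = MC: 165.3 - 2.4q = 9.6 + q → q* = 45.7941.

q* = 45.8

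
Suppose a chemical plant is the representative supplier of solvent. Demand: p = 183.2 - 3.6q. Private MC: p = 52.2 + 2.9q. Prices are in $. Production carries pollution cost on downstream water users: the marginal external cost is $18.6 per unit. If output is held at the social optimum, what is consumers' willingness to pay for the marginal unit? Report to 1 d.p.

P = $120.9

Social marginal cost = private MC + MEC = 70.8 + 2.9q.
Set SMC = demand: 70.8 + 2.9q = 183.2 - 3.6q → q* = 17.2923.
Consumer price on the demand curve at q*: 183.2 − 3.6×17.2923 = 120.9477.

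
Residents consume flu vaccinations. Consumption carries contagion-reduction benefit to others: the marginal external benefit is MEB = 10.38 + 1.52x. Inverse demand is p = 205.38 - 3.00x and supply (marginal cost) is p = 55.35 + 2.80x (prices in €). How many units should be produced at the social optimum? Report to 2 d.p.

Social marginal benefit = demand + MEB = 215.76 - 1.48x.
Set SMB = MC: 215.76 - 1.48x = 55.35 + 2.80x → x* = 37.4790.

x* = 37.48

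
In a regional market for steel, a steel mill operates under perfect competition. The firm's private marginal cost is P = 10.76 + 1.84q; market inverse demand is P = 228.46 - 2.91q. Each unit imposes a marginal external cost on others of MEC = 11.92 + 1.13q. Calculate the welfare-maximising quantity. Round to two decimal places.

q* = 35.00

Social marginal cost = private MC + MEC = 22.68 + 2.97q.
Set SMC = demand: 22.68 + 2.97q = 228.46 - 2.91q → q* = 34.9966.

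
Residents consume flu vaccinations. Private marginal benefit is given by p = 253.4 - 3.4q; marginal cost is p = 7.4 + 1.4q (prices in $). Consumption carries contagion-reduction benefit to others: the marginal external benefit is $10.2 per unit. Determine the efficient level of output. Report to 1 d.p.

q* = 53.4

Social marginal benefit = demand + MEB = 263.6 - 3.4q.
Set SMB = MC: 263.6 - 3.4q = 7.4 + 1.4q → q* = 53.3750.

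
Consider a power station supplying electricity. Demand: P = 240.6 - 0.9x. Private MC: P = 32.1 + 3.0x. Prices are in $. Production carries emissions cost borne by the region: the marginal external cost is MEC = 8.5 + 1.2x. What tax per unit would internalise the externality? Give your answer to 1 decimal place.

Social marginal cost = private MC + MEC = 40.6 + 4.2x.
Set SMC = demand: 40.6 + 4.2x = 240.6 - 0.9x → x* = 39.2157.
The Pigouvian tax equals MEC at x*: 8.5 + 1.2×39.2157 = 55.5588.

tax = $55.6 per unit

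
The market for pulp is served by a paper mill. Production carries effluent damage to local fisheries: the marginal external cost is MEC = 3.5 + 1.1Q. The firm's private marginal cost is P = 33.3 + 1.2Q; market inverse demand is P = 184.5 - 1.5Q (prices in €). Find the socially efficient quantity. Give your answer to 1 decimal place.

Q* = 38.9

Social marginal cost = private MC + MEC = 36.8 + 2.3Q.
Set SMC = demand: 36.8 + 2.3Q = 184.5 - 1.5Q → Q* = 38.8684.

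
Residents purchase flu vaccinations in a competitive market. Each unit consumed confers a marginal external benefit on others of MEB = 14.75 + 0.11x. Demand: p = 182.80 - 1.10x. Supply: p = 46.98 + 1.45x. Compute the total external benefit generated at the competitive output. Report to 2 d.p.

Market equilibrium (private): 46.98 + 1.45x = 182.80 - 1.10x → x_m = 53.2627.
Total external benefit = ∫₀^{x_m} (14.75 + 0.11x) dx = 14.75×53.2627 + ½×0.11×53.2627² = 941.6552.

941.66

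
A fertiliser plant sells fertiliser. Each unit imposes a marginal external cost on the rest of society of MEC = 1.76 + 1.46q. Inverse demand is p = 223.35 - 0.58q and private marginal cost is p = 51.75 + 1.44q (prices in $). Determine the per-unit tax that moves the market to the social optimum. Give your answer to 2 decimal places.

Social marginal cost = private MC + MEC = 53.51 + 2.90q.
Set SMC = demand: 53.51 + 2.90q = 223.35 - 0.58q → q* = 48.8046.
The Pigouvian tax equals MEC at q*: 1.76 + 1.46×48.8046 = 73.0147.

tax = $73.01 per unit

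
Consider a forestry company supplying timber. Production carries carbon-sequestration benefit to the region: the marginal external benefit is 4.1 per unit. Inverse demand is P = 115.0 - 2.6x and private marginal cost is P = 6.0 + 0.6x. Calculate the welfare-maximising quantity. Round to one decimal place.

Social marginal cost = private MC − MEB = 1.9 + 0.6x.
Set SMC = demand: 1.9 + 0.6x = 115.0 - 2.6x → x* = 35.3438.

x* = 35.3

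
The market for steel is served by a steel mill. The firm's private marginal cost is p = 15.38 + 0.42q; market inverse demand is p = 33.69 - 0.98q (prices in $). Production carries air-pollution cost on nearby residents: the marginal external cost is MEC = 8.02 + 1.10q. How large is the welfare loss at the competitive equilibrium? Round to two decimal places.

DWL = $100.41

Market equilibrium (private): 15.38 + 0.42q = 33.69 - 0.98q → q_m = 13.0786.
Social marginal cost = private MC + MEC = 23.40 + 1.52q.
Set SMC = demand: 23.40 + 1.52q = 33.69 - 0.98q → q* = 4.1160.
Height of the DWL triangle at q_m is SMC(q_m) − demand(q_m) = MEC(q_m) = 22.4064.
DWL = ½ × 8.9626 × 22.4064 = 100.4098.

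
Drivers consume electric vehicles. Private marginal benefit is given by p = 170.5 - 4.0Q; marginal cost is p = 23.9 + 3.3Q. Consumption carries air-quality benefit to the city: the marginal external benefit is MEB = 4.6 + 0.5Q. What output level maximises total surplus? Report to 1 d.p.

Q* = 22.2

Social marginal benefit = demand + MEB = 175.1 - 3.5Q.
Set SMB = MC: 175.1 - 3.5Q = 23.9 + 3.3Q → Q* = 22.2353.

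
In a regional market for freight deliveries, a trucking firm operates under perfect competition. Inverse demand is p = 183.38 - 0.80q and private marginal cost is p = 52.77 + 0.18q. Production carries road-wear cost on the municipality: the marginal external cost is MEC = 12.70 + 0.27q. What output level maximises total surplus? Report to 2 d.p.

Social marginal cost = private MC + MEC = 65.47 + 0.45q.
Set SMC = demand: 65.47 + 0.45q = 183.38 - 0.80q → q* = 94.3280.

q* = 94.33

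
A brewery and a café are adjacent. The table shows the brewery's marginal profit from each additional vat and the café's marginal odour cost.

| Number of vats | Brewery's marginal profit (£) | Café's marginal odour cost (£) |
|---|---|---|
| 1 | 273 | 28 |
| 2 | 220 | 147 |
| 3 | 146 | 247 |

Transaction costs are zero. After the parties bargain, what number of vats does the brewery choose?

Bargaining reaches the level where marginal profit last exceeds marginal odour cost.
That holds through level 2 (220 ≥ 147) but not at 3 (146 < 247).

2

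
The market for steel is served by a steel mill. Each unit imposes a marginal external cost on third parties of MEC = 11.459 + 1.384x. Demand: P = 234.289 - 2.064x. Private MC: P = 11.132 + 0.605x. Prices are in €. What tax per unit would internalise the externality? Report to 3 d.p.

Social marginal cost = private MC + MEC = 22.591 + 1.989x.
Set SMC = demand: 22.591 + 1.989x = 234.289 - 2.064x → x* = 52.2324.
The Pigouvian tax equals MEC at x*: 11.459 + 1.384×52.2324 = 83.7486.

tax = €83.749 per unit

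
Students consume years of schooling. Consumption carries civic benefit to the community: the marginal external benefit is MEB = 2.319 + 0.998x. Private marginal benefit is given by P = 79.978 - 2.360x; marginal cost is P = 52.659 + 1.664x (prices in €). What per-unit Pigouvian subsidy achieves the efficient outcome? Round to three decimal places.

Social marginal benefit = demand + MEB = 82.297 - 1.362x.
Set SMB = MC: 82.297 - 1.362x = 52.659 + 1.664x → x* = 9.7944.
The Pigouvian subsidy equals MEB at x*: 2.319 + 0.998×9.7944 = 12.0938.

subsidy = €12.094 per unit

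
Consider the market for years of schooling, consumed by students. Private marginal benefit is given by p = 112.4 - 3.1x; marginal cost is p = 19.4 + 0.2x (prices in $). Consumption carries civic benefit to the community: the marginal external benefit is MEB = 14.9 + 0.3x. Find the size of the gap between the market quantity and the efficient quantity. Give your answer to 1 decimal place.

7.8 units

Market equilibrium (private): 19.4 + 0.2x = 112.4 - 3.1x → x_m = 28.1818.
Social marginal benefit = demand + MEB = 127.3 - 2.8x.
Set SMB = MC: 127.3 - 2.8x = 19.4 + 0.2x → x* = 35.9667.
Gap = |28.1818 − 35.9667| = 7.7849.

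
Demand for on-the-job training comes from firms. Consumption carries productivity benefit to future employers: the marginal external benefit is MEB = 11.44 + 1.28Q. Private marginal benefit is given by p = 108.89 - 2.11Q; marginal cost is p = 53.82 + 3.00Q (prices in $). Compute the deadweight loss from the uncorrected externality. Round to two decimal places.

Market equilibrium (private): 53.82 + 3.00Q = 108.89 - 2.11Q → Q_m = 10.7769.
Social marginal benefit = demand + MEB = 120.33 - 0.83Q.
Set SMB = MC: 120.33 - 0.83Q = 53.82 + 3.00Q → Q* = 17.3655.
Height of the DWL triangle at Q_m is SMB(Q_m) − MC(Q_m) = MEB(Q_m) = 25.2344.
DWL = ½ × 6.5886 × 25.2344 = 83.1297.

DWL = $83.13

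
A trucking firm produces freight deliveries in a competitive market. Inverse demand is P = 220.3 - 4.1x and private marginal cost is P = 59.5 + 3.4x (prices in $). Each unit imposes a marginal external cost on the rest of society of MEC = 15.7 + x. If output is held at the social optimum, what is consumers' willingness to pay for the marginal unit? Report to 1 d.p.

P = $150.3

Social marginal cost = private MC + MEC = 75.2 + 4.4x.
Set SMC = demand: 75.2 + 4.4x = 220.3 - 4.1x → x* = 17.0706.
Consumer price on the demand curve at x*: 220.3 − 4.1×17.0706 = 150.3105.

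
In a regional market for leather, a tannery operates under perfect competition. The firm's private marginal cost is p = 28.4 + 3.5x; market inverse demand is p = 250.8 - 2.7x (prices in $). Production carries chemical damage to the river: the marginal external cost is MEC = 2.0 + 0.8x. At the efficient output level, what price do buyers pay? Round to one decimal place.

Social marginal cost = private MC + MEC = 30.4 + 4.3x.
Set SMC = demand: 30.4 + 4.3x = 250.8 - 2.7x → x* = 31.4857.
Consumer price on the demand curve at x*: 250.8 − 2.7×31.4857 = 165.7886.

P = $165.8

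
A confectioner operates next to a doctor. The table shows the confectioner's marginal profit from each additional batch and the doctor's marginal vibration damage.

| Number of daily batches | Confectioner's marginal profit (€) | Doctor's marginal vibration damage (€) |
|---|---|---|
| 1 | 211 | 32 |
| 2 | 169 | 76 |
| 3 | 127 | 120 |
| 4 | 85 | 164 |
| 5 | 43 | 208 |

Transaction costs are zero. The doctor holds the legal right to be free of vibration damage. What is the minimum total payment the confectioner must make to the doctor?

Efficient level: marginal profit ≥ marginal vibration damage through level 3, so k* = 3.
With the doctor holding the right, the confectioner must at least compensate total damage at k*: 32 + 76 + 120 = 228.

€228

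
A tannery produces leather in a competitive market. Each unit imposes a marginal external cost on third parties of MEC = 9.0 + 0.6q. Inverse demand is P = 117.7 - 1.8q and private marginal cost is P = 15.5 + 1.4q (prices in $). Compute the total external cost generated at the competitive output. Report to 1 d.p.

Market equilibrium (private): 15.5 + 1.4q = 117.7 - 1.8q → q_m = 31.9375.
Total external cost = ∫₀^{q_m} (9.0 + 0.6q) dq = 9.0×31.9375 + ½×0.6×31.9375² = 593.4387.

$593.4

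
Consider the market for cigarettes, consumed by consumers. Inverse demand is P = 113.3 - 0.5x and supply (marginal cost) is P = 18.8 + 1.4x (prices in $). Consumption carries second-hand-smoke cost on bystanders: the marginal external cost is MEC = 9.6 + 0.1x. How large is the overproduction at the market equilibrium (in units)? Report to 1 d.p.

7.3 units

Market equilibrium (private): 18.8 + 1.4x = 113.3 - 0.5x → x_m = 49.7368.
Social marginal benefit = demand − MEC = 103.7 - 0.6x.
Set SMB = MC: 103.7 - 0.6x = 18.8 + 1.4x → x* = 42.4500.
Gap = |49.7368 − 42.4500| = 7.2868.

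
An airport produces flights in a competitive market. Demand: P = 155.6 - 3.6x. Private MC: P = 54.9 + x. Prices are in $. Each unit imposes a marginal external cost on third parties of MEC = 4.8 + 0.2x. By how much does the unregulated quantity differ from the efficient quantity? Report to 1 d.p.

Market equilibrium (private): 54.9 + x = 155.6 - 3.6x → x_m = 21.8913.
Social marginal cost = private MC + MEC = 59.7 + 1.2x.
Set SMC = demand: 59.7 + 1.2x = 155.6 - 3.6x → x* = 19.9792.
Gap = |21.8913 − 19.9792| = 1.9121.

1.9 units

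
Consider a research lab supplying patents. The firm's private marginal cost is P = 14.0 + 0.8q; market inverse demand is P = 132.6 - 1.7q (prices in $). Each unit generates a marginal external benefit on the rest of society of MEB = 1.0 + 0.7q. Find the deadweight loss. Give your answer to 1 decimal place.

Market equilibrium (private): 14.0 + 0.8q = 132.6 - 1.7q → q_m = 47.4400.
Social marginal cost = private MC − MEB = 13.0 + 0.1q.
Set SMC = demand: 13.0 + 0.1q = 132.6 - 1.7q → q* = 66.4444.
Height of the DWL triangle at q_m is demand(q_m) − SMC(q_m) = MEB(q_m) = 34.2080.
DWL = ½ × 19.0044 × 34.2080 = 325.0513.

DWL = $325.1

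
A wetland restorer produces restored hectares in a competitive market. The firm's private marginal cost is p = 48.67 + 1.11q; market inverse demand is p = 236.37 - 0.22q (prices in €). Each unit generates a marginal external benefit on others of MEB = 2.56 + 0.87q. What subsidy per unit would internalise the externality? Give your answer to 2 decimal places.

subsidy = €362.40 per unit

Social marginal cost = private MC − MEB = 46.11 + 0.24q.
Set SMC = demand: 46.11 + 0.24q = 236.37 - 0.22q → q* = 413.6087.
The Pigouvian subsidy equals MEB at q*: 2.56 + 0.87×413.6087 = 362.3996.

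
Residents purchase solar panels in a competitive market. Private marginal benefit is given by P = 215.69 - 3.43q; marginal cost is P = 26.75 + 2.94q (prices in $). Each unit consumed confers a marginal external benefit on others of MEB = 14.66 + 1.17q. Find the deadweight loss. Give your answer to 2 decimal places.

Market equilibrium (private): 26.75 + 2.94q = 215.69 - 3.43q → q_m = 29.6609.
Social marginal benefit = demand + MEB = 230.35 - 2.26q.
Set SMB = MC: 230.35 - 2.26q = 26.75 + 2.94q → q* = 39.1538.
The loss is the area between SMB and MC from q* to q_m; with linear curves that's a triangle of height MEB(q_m).
DWL = ½ × 9.4929 × 49.3633 = 234.3004.

DWL = $234.30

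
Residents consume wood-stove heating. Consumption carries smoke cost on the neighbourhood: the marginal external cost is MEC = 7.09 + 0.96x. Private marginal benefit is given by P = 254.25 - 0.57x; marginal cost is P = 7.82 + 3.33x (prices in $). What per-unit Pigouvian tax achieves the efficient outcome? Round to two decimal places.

tax = $54.37 per unit

Social marginal benefit = demand − MEC = 247.16 - 1.53x.
Set SMB = MC: 247.16 - 1.53x = 7.82 + 3.33x → x* = 49.2469.
The Pigouvian tax equals MEC at x*: 7.09 + 0.96×49.2469 = 54.3670.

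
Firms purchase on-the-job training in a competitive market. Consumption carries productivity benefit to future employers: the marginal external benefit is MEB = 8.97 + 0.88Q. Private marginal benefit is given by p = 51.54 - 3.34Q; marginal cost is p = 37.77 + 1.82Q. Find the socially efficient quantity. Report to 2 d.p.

Social marginal benefit = demand + MEB = 60.51 - 2.46Q.
Set SMB = MC: 60.51 - 2.46Q = 37.77 + 1.82Q → Q* = 5.3131.

Q* = 5.31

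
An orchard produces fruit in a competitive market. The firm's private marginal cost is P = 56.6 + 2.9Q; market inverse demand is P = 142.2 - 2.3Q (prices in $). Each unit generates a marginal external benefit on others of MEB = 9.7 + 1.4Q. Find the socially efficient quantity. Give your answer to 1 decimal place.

Social marginal cost = private MC − MEB = 46.9 + 1.5Q.
Set SMC = demand: 46.9 + 1.5Q = 142.2 - 2.3Q → Q* = 25.0789.

Q* = 25.1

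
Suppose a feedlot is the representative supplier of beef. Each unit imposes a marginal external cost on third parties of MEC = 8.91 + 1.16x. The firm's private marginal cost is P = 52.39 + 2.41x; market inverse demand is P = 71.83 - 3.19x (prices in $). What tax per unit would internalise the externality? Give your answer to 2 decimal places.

Social marginal cost = private MC + MEC = 61.30 + 3.57x.
Set SMC = demand: 61.30 + 3.57x = 71.83 - 3.19x → x* = 1.5577.
The Pigouvian tax equals MEC at x*: 8.91 + 1.16×1.5577 = 10.7169.

tax = $10.72 per unit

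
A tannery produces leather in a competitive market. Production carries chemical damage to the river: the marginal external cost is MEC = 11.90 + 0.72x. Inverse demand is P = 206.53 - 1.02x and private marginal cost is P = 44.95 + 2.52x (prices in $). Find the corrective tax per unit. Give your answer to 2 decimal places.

tax = $37.20 per unit

Social marginal cost = private MC + MEC = 56.85 + 3.24x.
Set SMC = demand: 56.85 + 3.24x = 206.53 - 1.02x → x* = 35.1362.
The Pigouvian tax equals MEC at x*: 11.90 + 0.72×35.1362 = 37.1981.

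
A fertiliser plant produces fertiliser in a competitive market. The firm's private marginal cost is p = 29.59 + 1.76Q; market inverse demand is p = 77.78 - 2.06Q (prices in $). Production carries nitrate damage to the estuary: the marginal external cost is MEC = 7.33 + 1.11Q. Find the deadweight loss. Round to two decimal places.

Market equilibrium (private): 29.59 + 1.76Q = 77.78 - 2.06Q → Q_m = 12.6152.
Social marginal cost = private MC + MEC = 36.92 + 2.87Q.
Set SMC = demand: 36.92 + 2.87Q = 77.78 - 2.06Q → Q* = 8.2880.
The loss is the area between SMC and demand from Q* to Q_m; with linear curves that's a triangle of height MEC(Q_m).
DWL = ½ × 4.3272 × 21.3329 = 46.1559.

DWL = $46.16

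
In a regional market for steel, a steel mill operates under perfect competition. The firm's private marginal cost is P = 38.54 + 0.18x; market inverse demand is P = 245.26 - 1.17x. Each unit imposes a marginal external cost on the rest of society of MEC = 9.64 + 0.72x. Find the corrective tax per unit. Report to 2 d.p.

tax = 78.19 per unit

Social marginal cost = private MC + MEC = 48.18 + 0.90x.
Set SMC = demand: 48.18 + 0.90x = 245.26 - 1.17x → x* = 95.2077.
The Pigouvian tax equals MEC at x*: 9.64 + 0.72×95.2077 = 78.1895.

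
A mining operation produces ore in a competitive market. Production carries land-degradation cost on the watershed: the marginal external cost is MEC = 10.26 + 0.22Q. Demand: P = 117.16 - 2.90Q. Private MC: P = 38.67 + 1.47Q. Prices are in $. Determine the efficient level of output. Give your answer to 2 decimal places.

Social marginal cost = private MC + MEC = 48.93 + 1.69Q.
Set SMC = demand: 48.93 + 1.69Q = 117.16 - 2.90Q → Q* = 14.8649.

Q* = 14.86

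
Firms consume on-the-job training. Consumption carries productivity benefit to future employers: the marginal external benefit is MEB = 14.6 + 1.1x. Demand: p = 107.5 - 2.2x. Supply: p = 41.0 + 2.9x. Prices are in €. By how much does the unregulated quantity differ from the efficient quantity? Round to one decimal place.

Market equilibrium (private): 41.0 + 2.9x = 107.5 - 2.2x → x_m = 13.0392.
Social marginal benefit = demand + MEB = 122.1 - 1.1x.
Set SMB = MC: 122.1 - 1.1x = 41.0 + 2.9x → x* = 20.2750.
Gap = |13.0392 − 20.2750| = 7.2358.

7.2 units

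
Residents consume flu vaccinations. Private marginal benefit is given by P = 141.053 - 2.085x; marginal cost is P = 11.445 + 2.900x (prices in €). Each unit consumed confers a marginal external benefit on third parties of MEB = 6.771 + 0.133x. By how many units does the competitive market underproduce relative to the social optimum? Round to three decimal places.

2.108 units

Market equilibrium (private): 11.445 + 2.900x = 141.053 - 2.085x → x_m = 25.9996.
Social marginal benefit = demand + MEB = 147.824 - 1.952x.
Set SMB = MC: 147.824 - 1.952x = 11.445 + 2.900x → x* = 28.1078.
Gap = |25.9996 − 28.1078| = 2.1082.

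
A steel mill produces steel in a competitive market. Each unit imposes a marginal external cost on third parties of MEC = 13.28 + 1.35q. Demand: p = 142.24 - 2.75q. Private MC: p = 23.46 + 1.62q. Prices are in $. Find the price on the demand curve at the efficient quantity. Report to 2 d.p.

P = $91.52

Social marginal cost = private MC + MEC = 36.74 + 2.97q.
Set SMC = demand: 36.74 + 2.97q = 142.24 - 2.75q → q* = 18.4441.
Consumer price on the demand curve at q*: 142.24 − 2.75×18.4441 = 91.5187.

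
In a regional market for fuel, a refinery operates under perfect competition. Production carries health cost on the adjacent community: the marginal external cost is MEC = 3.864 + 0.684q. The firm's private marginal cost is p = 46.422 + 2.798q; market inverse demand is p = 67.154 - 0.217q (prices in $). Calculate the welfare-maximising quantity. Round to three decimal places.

Social marginal cost = private MC + MEC = 50.286 + 3.482q.
Set SMC = demand: 50.286 + 3.482q = 67.154 - 0.217q → q* = 4.5602.

q* = 4.560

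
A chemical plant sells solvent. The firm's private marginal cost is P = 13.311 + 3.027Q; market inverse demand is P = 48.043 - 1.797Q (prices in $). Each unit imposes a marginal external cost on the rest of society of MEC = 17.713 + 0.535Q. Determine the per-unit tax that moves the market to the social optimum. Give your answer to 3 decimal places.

tax = $19.412 per unit

Social marginal cost = private MC + MEC = 31.024 + 3.562Q.
Set SMC = demand: 31.024 + 3.562Q = 48.043 - 1.797Q → Q* = 3.1758.
The Pigouvian tax equals MEC at Q*: 17.713 + 0.535×3.1758 = 19.4121.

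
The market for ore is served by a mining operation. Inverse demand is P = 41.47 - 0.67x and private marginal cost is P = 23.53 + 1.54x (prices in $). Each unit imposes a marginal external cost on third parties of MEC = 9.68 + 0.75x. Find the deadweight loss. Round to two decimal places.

Market equilibrium (private): 23.53 + 1.54x = 41.47 - 0.67x → x_m = 8.1176.
Social marginal cost = private MC + MEC = 33.21 + 2.29x.
Set SMC = demand: 33.21 + 2.29x = 41.47 - 0.67x → x* = 2.7905.
The loss is the area between SMC and demand from x* to x_m; with linear curves that's a triangle of height MEC(x_m).
DWL = ½ × 5.3271 × 15.7682 = 41.9994.

DWL = $42.00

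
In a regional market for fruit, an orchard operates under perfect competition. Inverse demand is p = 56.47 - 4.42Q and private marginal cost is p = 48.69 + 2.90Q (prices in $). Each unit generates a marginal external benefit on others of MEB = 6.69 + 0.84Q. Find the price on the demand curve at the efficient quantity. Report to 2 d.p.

P = $46.60

Social marginal cost = private MC − MEB = 42.00 + 2.06Q.
Set SMC = demand: 42.00 + 2.06Q = 56.47 - 4.42Q → Q* = 2.2330.
Consumer price on the demand curve at Q*: 56.47 − 4.42×2.2330 = 46.6001.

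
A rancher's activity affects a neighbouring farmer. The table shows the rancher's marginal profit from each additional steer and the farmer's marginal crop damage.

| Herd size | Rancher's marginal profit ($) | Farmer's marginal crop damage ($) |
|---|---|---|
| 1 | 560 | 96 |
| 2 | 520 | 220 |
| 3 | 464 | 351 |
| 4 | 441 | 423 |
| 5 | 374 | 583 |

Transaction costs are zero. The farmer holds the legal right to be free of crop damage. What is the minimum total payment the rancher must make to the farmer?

Efficient level: marginal profit ≥ marginal crop damage through level 4, so k* = 4.
With the farmer holding the right, the rancher must at least compensate total damage at k*: 96 + 220 + 351 + 423 = 1090.

$1090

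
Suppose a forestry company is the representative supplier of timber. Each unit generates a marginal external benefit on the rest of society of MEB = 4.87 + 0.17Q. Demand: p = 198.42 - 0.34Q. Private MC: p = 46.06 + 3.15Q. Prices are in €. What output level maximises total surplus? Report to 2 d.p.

Social marginal cost = private MC − MEB = 41.19 + 2.98Q.
Set SMC = demand: 41.19 + 2.98Q = 198.42 - 0.34Q → Q* = 47.3584.

Q* = 47.36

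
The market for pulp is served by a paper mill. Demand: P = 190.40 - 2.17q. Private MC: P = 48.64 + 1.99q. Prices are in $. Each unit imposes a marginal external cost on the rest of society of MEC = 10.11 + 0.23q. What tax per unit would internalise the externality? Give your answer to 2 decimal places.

Social marginal cost = private MC + MEC = 58.75 + 2.22q.
Set SMC = demand: 58.75 + 2.22q = 190.40 - 2.17q → q* = 29.9886.
The Pigouvian tax equals MEC at q*: 10.11 + 0.23×29.9886 = 17.0074.

tax = $17.01 per unit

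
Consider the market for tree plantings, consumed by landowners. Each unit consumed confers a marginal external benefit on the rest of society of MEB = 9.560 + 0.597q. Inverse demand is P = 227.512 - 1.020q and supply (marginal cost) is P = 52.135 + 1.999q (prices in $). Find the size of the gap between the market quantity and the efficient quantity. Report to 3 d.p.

Market equilibrium (private): 52.135 + 1.999q = 227.512 - 1.020q → q_m = 58.0911.
Social marginal benefit = demand + MEB = 237.072 - 0.423q.
Set SMB = MC: 237.072 - 0.423q = 52.135 + 1.999q → q* = 76.3571.
Gap = |58.0911 − 76.3571| = 18.2660.

18.266 units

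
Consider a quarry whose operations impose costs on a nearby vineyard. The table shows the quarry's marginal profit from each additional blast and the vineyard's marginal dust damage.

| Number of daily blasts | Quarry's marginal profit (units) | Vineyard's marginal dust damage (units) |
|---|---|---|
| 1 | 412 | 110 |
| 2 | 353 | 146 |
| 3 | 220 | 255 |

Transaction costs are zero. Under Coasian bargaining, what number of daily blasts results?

Bargaining reaches the level where marginal profit last exceeds marginal dust damage.
That holds through level 2 (353 ≥ 146) but not at 3 (220 < 255).

2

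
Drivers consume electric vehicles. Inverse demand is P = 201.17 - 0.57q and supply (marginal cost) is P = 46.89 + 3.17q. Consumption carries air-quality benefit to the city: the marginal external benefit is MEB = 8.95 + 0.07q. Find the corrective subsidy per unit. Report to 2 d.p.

subsidy = 12.06 per unit

Social marginal benefit = demand + MEB = 210.12 - 0.50q.
Set SMB = MC: 210.12 - 0.50q = 46.89 + 3.17q → q* = 44.4768.
The Pigouvian subsidy equals MEB at q*: 8.95 + 0.07×44.4768 = 12.0634.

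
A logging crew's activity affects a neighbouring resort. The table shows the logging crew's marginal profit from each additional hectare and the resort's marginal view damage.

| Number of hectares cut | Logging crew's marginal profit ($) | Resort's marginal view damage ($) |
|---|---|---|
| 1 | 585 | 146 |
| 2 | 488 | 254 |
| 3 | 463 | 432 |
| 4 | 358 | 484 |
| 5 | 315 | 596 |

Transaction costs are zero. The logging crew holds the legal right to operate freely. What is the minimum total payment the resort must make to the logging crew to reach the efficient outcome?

$673

Left alone the logging crew would choose level 5 (marginal profit stays positive).
Efficient level: k* = 3 (marginal profit ≥ marginal view damage through 3).
The resort must at least cover the logging crew's forgone profit from cutting 5→3: 358 + 315 = 673.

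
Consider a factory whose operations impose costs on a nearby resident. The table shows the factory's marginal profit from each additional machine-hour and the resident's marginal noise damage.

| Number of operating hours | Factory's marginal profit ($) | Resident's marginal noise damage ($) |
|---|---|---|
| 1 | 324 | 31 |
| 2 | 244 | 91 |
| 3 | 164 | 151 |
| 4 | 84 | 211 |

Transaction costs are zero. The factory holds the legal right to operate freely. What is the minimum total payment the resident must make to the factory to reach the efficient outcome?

$84

Left alone the factory would choose level 4 (marginal profit stays positive).
Efficient level: k* = 3 (marginal profit ≥ marginal noise damage through 3).
The resident must at least cover the factory's forgone profit from cutting 4→3: 84 = 84.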